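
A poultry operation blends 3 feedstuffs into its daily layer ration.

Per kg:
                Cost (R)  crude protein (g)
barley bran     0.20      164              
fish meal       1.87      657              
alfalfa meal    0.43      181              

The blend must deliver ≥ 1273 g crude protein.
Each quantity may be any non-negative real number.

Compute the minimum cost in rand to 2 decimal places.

Treat it as an LP. Let x1 = kg of barley bran, x2 = kg of fish meal, x3 = kg of alfalfa meal.
Minimise 0.2x1 + 1.87x2 + 0.43x3 subject to:
  164x1 + 657x2 + 181x3 ≥ 1273   (crude protein)
  x1, x2, x3 ≥ 0.
The minimum-cost mix takes nothing from fish meal, alfalfa meal — only barley bran. There the crude protein constraint is tight.
So barley bran = 7.762 kg.
Total cost: 0.2·7.762 = 1.5524.

R1.55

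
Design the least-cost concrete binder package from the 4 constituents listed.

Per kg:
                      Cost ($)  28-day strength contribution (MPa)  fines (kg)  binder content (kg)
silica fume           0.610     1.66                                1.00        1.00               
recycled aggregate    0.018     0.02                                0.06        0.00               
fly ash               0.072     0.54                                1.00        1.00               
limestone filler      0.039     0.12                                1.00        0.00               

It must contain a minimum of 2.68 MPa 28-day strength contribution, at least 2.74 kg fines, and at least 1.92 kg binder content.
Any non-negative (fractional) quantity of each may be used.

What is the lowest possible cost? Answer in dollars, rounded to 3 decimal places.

$0.357

Treat it as an LP. Let x1 = kg of silica fume, x2 = kg of recycled aggregate, x3 = kg of fly ash, x4 = kg of limestone filler.
Minimise 0.61x1 + 0.018x2 + 0.072x3 + 0.039x4 subject to:
  1.66x1 + 0.02x2 + 0.54x3 + 0.12x4 ≥ 2.68   (28-day strength contribution)
  1x1 + 0.06x2 + 1x3 + 1x4 ≥ 2.74   (fines)
  1x1 + 1x3 ≥ 1.92   (binder content)
  x1, x2, x3, x4 ≥ 0.
At the optimum only fly ash is positive (silica fume, recycled aggregate, limestone filler = 0). There the 28-day strength contribution constraint is tight.
Solving gives x3 = 4.963.
Total cost: 0.072·4.963 = 0.35734.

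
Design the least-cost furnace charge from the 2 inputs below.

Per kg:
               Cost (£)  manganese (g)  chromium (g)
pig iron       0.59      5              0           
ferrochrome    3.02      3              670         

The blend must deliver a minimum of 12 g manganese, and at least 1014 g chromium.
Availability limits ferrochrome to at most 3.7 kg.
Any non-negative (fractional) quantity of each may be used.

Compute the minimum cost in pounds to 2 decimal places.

£5.45

Set it up as a linear program. Let x1 = kg of pig iron, x2 = kg of ferrochrome.
Minimise 0.59x1 + 3.02x2 subject to:
  5x1 + 3x2 ≥ 12   (manganese)
  670x2 ≥ 1014   (chromium)
  x2 ≤ 3.7
  x1, x2 ≥ 0.
Both inputs are positive at the optimum. Binding constraints: manganese and chromium.
Optimal quantities: pig iron = 1.492 kg, ferrochrome = 1.513 kg.
Objective = 0.59·1.492 + 3.02·1.513 = 5.4495.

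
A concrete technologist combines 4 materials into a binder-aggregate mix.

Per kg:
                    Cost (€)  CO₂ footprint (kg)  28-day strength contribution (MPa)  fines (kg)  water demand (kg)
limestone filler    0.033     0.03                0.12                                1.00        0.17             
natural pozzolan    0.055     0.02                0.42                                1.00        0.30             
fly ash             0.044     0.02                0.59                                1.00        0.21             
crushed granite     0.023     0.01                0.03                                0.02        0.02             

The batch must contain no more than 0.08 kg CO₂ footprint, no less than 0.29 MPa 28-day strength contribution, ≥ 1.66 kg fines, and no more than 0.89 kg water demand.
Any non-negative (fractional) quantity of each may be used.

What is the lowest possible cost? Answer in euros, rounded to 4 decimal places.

€0.0569

Let x1 = kg of limestone filler, x2 = kg of natural pozzolan, x3 = kg of fly ash, x4 = kg of crushed granite.
min 0.033x1 + 0.055x2 + 0.044x3 + 0.023x4 with:
  0.03x1 + 0.02x2 + 0.02x3 + 0.01x4 ≤ 0.08   (CO₂ footprint)
  0.12x1 + 0.42x2 + 0.59x3 + 0.03x4 ≥ 0.29   (28-day strength contribution)
  1x1 + 1x2 + 1x3 + 0.02x4 ≥ 1.66   (fines)
  0.17x1 + 0.3x2 + 0.21x3 + 0.02x4 ≤ 0.89   (water demand)
  x1, x2, x3, x4 ≥ 0.
The cheapest feasible vertex uses only limestone filler, fly ash; natural pozzolan, crushed granite are not used. Binding constraints: 28-day strength contribution and fines.
So limestone filler = 1.467 kg, fly ash = 0.1932 kg.
Cost = 0.033·1.467 + 0.044·0.1932 = 0.056912.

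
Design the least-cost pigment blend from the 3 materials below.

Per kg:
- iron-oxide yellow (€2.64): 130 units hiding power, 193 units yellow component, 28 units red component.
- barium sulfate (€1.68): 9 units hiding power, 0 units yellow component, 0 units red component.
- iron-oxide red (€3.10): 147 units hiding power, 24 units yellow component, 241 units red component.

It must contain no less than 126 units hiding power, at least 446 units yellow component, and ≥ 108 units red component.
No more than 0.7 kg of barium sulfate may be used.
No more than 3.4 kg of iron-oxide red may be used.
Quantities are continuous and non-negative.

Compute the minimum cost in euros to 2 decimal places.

€6.61

Let x1 = kg of iron-oxide yellow, x2 = kg of barium sulfate, x3 = kg of iron-oxide red.
Minimize 2.64x1 + 1.68x2 + 3.1x3 s.t.:
  130x1 + 9x2 + 147x3 ≥ 126   (hiding power)
  193x1 + 24x3 ≥ 446   (yellow component)
  28x1 + 241x3 ≥ 108   (red component)
  x2 ≤ 0.7
  x3 ≤ 3.4
  x1, x2, x3 ≥ 0.
The optimal basis is {iron-oxide yellow, iron-oxide red}; barium sulfate drops out. Binding constraints: yellow component and red component.
Optimal quantities: iron-oxide yellow = 2.288 kg, iron-oxide red = 0.1823 kg.
Cost = 2.64·2.288 + 3.1·0.1823 = 6.6055.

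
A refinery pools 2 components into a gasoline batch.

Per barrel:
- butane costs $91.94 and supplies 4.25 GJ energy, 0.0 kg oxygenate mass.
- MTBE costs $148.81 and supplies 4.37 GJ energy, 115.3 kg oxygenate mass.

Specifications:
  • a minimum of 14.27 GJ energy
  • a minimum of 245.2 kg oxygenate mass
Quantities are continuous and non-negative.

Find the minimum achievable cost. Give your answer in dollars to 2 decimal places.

This is a linear program. Let x1 = barrels of butane, x2 = barrels of MTBE.
Minimize 91.94x1 + 148.81x2 with:
  4.25x1 + 4.37x2 ≥ 14.27   (energy)
  115.3x2 ≥ 245.2   (oxygenate mass)
  x1, x2 ≥ 0.
Both inputs are positive at the optimum. Binding constraints: energy and oxygenate mass.
So butane = 1.171 barrels, MTBE = 2.1266 barrels.
Objective = 91.94·1.171 + 148.81·2.1266 = 424.1211.

$424.12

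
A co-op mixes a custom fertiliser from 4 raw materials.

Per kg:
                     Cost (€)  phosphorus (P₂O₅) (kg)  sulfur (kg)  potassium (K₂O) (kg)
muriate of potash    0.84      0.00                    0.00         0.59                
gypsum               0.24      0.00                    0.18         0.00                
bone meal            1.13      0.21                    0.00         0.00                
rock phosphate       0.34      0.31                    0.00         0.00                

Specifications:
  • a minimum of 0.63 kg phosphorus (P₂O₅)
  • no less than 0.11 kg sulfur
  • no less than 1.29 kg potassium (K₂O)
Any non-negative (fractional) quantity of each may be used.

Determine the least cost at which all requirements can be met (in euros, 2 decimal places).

Let x1 = kg of muriate of potash, x2 = kg of gypsum, x3 = kg of bone meal, x4 = kg of rock phosphate.
Minimize 0.84x1 + 0.24x2 + 1.13x3 + 0.34x4 s.t.:
  0.21x3 + 0.31x4 ≥ 0.63   (phosphorus (P₂O₅))
  0.18x2 ≥ 0.11   (sulfur)
  0.59x1 ≥ 1.29   (potassium (K₂O))
  x1, x2, x3, x4 ≥ 0.
The minimum-cost mix takes nothing from bone meal — only muriate of potash, gypsum, rock phosphate. Binding constraints: phosphorus (P₂O₅), sulfur, potassium (K₂O).
Optimal quantities: muriate of potash = 2.186 kg, gypsum = 0.6111 kg, rock phosphate = 2.032 kg.
Cost = 0.84·2.186 + 0.24·0.6111 + 0.34·2.032 = 2.6738.

€2.67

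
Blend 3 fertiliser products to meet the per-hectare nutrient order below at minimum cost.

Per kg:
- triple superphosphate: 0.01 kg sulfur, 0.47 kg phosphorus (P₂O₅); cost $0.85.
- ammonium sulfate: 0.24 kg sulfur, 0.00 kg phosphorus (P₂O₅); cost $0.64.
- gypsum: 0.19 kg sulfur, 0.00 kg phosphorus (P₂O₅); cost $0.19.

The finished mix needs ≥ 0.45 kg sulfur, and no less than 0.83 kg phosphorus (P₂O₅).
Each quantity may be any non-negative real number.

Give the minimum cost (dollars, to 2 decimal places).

$1.93

This is a linear program. Let x1 = kg of triple superphosphate, x2 = kg of ammonium sulfate, x3 = kg of gypsum.
Minimize 0.85x1 + 0.64x2 + 0.19x3 subject to:
  0.01x1 + 0.24x2 + 0.19x3 ≥ 0.45   (sulfur)
  0.47x1 ≥ 0.83   (phosphorus (P₂O₅))
  x1, x2, x3 ≥ 0.
The optimal basis is {triple superphosphate, gypsum}; ammonium sulfate drops out. The sulfur and phosphorus (P₂O₅) requirements are met with equality.
That vertex is x1 = 1.766, x3 = 2.275.
Objective = 0.85·1.766 + 0.19·2.275 = 1.9334.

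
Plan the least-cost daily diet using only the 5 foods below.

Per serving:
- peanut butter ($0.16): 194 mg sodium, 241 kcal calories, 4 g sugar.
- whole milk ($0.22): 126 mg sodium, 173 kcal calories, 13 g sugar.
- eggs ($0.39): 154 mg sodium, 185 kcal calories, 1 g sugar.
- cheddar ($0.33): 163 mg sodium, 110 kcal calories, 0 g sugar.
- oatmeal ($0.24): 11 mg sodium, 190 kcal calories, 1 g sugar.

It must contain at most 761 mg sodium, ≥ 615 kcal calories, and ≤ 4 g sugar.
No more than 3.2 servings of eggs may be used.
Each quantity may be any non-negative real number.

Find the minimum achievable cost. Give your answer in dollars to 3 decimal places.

Let x1 = servings of peanut butter, x2 = servings of whole milk, x3 = servings of eggs, x4 = servings of cheddar, x5 = servings of oatmeal.
min 0.16x1 + 0.22x2 + 0.39x3 + 0.33x4 + 0.24x5 s.t.:
  194x1 + 126x2 + 154x3 + 163x4 + 11x5 ≤ 761   (sodium)
  241x1 + 173x2 + 185x3 + 110x4 + 190x5 ≥ 615   (calories)
  4x1 + 13x2 + 1x3 + 1x5 ≤ 4   (sugar)
  x3 ≤ 3.2
  x1, x2, x3, x4, x5 ≥ 0.
The optimal basis is {peanut butter, oatmeal}; whole milk, eggs, cheddar drop out. The calories and sugar requirements are met with equality.
Solving gives x1 = 0.2794, x5 = 2.882.
Hence cost = 0.16·0.2794 + 0.24·2.882 = $0.73638.

$0.736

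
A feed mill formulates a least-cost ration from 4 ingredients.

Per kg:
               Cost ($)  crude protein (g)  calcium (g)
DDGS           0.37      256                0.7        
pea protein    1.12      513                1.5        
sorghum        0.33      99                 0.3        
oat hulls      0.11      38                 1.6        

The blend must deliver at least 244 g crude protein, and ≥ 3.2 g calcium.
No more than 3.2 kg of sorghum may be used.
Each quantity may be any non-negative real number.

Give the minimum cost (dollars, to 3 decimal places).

Treat it as an LP. Let x1 = kg of DDGS, x2 = kg of pea protein, x3 = kg of sorghum, x4 = kg of oat hulls.
Minimise 0.37x1 + 1.12x2 + 0.33x3 + 0.11x4 with:
  256x1 + 513x2 + 99x3 + 38x4 ≥ 244   (crude protein)
  0.7x1 + 1.5x2 + 0.3x3 + 1.6x4 ≥ 3.2   (calcium)
  x3 ≤ 3.2
  x1, x2, x3, x4 ≥ 0.
The cheapest feasible vertex uses only DDGS, oat hulls; pea protein, sorghum are not used. Binding constraints: crude protein and calcium.
Optimal quantities: DDGS = 0.7018 kg, oat hulls = 1.693 kg.
Cost = 0.37·0.7018 + 0.11·1.693 = 0.44590.

$0.446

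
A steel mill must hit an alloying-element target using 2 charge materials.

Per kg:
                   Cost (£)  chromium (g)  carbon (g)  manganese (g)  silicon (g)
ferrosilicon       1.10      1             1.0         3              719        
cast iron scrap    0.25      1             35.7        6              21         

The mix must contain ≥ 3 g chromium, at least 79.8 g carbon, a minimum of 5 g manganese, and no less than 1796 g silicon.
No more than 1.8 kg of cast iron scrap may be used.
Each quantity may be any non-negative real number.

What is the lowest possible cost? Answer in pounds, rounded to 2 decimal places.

Let x1 = kg of ferrosilicon, x2 = kg of cast iron scrap.
Minimise 1.1x1 + 0.25x2 with:
  1x1 + 1x2 ≥ 3   (chromium)
  1x1 + 35.7x2 ≥ 79.8   (carbon)
  3x1 + 6x2 ≥ 5   (manganese)
  719x1 + 21x2 ≥ 1796   (silicon)
  x2 ≤ 1.8
  x1, x2 ≥ 0.
Both inputs are positive at the optimum. There the carbon and the cast iron scrap cap constraints are tight.
So ferrosilicon = 15.54 kg, cast iron scrap = 1.8 kg.
Total cost: 1.1·15.54 + 0.25·1.8 = 17.5440.

£17.54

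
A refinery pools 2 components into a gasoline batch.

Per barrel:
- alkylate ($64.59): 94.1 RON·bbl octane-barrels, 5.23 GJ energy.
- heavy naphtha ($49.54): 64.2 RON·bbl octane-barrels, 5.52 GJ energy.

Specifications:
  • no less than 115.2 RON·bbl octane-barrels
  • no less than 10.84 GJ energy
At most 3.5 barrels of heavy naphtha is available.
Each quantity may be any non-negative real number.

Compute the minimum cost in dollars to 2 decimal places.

$97.29

This is a linear program. Let x1 = barrels of alkylate, x2 = barrels of heavy naphtha.
min 64.59x1 + 49.54x2 with:
  94.1x1 + 64.2x2 ≥ 115.2   (octane-barrels)
  5.23x1 + 5.52x2 ≥ 10.84   (energy)
  x2 ≤ 3.5
  x1, x2 ≥ 0.
The minimum-cost mix takes nothing from alkylate — only heavy naphtha. There the energy constraint is tight.
Optimal quantities: heavy naphtha = 1.9638 barrels.
Cost = 49.54·1.9638 = 97.2867.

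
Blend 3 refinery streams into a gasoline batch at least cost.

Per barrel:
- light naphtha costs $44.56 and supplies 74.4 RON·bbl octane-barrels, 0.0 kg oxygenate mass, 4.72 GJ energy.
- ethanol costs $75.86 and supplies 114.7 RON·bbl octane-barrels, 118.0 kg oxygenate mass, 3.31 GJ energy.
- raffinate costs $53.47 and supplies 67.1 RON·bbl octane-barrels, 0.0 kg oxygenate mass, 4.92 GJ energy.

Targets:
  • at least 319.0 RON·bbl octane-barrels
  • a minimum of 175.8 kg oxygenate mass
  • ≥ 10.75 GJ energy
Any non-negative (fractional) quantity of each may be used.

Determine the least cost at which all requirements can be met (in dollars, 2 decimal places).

$201.73

Let x1 = barrels of light naphtha, x2 = barrels of ethanol, x3 = barrels of raffinate.
Minimise 44.56x1 + 75.86x2 + 53.47x3 with:
  74.4x1 + 114.7x2 + 67.1x3 ≥ 319   (octane-barrels)
  118x2 ≥ 175.8   (oxygenate mass)
  4.72x1 + 3.31x2 + 4.92x3 ≥ 10.75   (energy)
  x1, x2, x3 ≥ 0.
The minimum-cost mix takes nothing from raffinate — only light naphtha, ethanol. There the octane-barrels and oxygenate mass constraints are tight.
That vertex is x1 = 1.9908, x2 = 1.4898.
Objective = 44.56·1.9908 + 75.86·1.4898 = 201.7263.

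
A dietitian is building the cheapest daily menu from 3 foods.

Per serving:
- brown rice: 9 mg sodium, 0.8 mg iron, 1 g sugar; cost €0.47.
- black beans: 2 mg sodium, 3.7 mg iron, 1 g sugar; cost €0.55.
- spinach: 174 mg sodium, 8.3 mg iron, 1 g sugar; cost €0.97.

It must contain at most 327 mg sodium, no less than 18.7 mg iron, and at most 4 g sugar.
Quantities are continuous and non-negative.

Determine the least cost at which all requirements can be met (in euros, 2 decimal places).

Let x1 = servings of brown rice, x2 = servings of black beans, x3 = servings of spinach.
Minimise 0.47x1 + 0.55x2 + 0.97x3 with:
  9x1 + 2x2 + 174x3 ≤ 327   (sodium)
  0.8x1 + 3.7x2 + 8.3x3 ≥ 18.7   (iron)
  1x1 + 1x2 + 1x3 ≤ 4   (sugar)
  x1, x2, x3 ≥ 0.
At the optimum only black beans, spinach are positive (brown rice = 0). Binding constraints: sodium and iron.
So black beans = 0.8605 servings, spinach = 1.869 servings.
Objective = 0.55·0.8605 + 0.97·1.869 = 2.2862.

€2.29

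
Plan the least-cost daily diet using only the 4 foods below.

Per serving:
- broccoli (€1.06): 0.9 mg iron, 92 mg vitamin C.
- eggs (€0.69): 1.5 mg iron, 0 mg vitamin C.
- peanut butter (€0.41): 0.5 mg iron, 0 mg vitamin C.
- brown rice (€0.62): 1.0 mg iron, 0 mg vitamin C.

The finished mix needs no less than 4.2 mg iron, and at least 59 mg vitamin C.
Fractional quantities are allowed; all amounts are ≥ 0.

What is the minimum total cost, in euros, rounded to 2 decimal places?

Treat it as an LP. Let x1 = servings of broccoli, x2 = servings of eggs, x3 = servings of peanut butter, x4 = servings of brown rice.
min 1.06x1 + 0.69x2 + 0.41x3 + 0.62x4 subject to:
  0.9x1 + 1.5x2 + 0.5x3 + 1x4 ≥ 4.2   (iron)
  92x1 ≥ 59   (vitamin C)
  x1, x2, x3, x4 ≥ 0.
The optimal basis is {broccoli, eggs}; peanut butter, brown rice drop out. There the iron and vitamin C constraints are tight.
That vertex is x1 = 0.6413, x2 = 2.415.
Cost = 1.06·0.6413 + 0.69·2.415 = 2.3461.

€2.35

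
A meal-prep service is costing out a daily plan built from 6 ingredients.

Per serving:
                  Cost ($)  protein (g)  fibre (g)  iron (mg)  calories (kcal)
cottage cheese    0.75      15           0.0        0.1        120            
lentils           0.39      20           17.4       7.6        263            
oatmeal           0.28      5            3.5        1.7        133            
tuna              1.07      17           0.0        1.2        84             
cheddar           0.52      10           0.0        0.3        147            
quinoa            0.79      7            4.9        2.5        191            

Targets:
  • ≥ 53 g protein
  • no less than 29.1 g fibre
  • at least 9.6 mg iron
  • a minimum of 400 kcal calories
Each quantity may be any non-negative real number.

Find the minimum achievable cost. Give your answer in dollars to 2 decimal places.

$1.03

Treat it as an LP. Let x1 = servings of cottage cheese, x2 = servings of lentils, x3 = servings of oatmeal, x4 = servings of tuna, x5 = servings of cheddar, x6 = servings of quinoa.
min 0.75x1 + 0.39x2 + 0.28x3 + 1.07x4 + 0.52x5 + 0.79x6 subject to:
  15x1 + 20x2 + 5x3 + 17x4 + 10x5 + 7x6 ≥ 53   (protein)
  17.4x2 + 3.5x3 + 4.9x6 ≥ 29.1   (fibre)
  0.1x1 + 7.6x2 + 1.7x3 + 1.2x4 + 0.3x5 + 2.5x6 ≥ 9.6   (iron)
  120x1 + 263x2 + 133x3 + 84x4 + 147x5 + 191x6 ≥ 400   (calories)
  x1, x2, x3, x4, x5, x6 ≥ 0.
The cheapest feasible vertex uses only lentils; cottage cheese, oatmeal, tuna, cheddar, quinoa are not used. There the protein constraint is tight.
Optimal quantities: lentils = 2.65 servings.
Hence cost = 0.39·2.65 = $1.0335.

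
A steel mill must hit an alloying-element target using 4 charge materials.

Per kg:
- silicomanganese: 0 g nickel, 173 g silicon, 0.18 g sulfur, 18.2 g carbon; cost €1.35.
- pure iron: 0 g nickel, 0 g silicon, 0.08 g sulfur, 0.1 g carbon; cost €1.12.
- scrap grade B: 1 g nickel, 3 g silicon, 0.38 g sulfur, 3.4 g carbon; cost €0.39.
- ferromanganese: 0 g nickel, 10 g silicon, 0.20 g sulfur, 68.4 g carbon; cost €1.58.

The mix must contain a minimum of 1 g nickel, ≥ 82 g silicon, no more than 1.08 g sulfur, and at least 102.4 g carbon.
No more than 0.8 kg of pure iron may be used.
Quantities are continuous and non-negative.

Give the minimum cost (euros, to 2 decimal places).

Let x1 = kg of silicomanganese, x2 = kg of pure iron, x3 = kg of scrap grade B, x4 = kg of ferromanganese.
Minimize 1.35x1 + 1.12x2 + 0.39x3 + 1.58x4 s.t.:
  1x3 ≥ 1   (nickel)
  173x1 + 3x3 + 10x4 ≥ 82   (silicon)
  0.18x1 + 0.08x2 + 0.38x3 + 0.2x4 ≤ 1.08   (sulfur)
  18.2x1 + 0.1x2 + 3.4x3 + 68.4x4 ≥ 102.4   (carbon)
  x2 ≤ 0.8
  x1, x2, x3, x4 ≥ 0.
The optimal basis is {silicomanganese, scrap grade B, ferromanganese}; pure iron drops out. Binding constraints: nickel, silicon, carbon.
So silicomanganese = 0.3788 kg, scrap grade B = 1 kg, ferromanganese = 1.347 kg.
Cost = 1.35·0.3788 + 0.39·1 + 1.58·1.347 = 3.0296.

€3.03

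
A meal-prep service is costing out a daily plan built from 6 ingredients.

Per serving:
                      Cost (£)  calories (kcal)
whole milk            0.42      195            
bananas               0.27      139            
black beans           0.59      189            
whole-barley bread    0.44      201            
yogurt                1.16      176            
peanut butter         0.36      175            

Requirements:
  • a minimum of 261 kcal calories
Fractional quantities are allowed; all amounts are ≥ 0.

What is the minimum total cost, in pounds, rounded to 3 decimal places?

£0.507

Treat it as an LP. Let x1 = servings of whole milk, x2 = servings of bananas, x3 = servings of black beans, x4 = servings of whole-barley bread, x5 = servings of yogurt, x6 = servings of peanut butter.
min 0.42x1 + 0.27x2 + 0.59x3 + 0.44x4 + 1.16x5 + 0.36x6 s.t.:
  195x1 + 139x2 + 189x3 + 201x4 + 176x5 + 175x6 ≥ 261   (calories)
  x1, x2, x3, x4, x5, x6 ≥ 0.
At the optimum only bananas is positive (whole milk, black beans, whole-barley bread, yogurt, peanut butter = 0). There the calories constraint is tight.
Optimal quantities: bananas = 1.878 servings.
Total cost: 0.27·1.878 = 0.50706.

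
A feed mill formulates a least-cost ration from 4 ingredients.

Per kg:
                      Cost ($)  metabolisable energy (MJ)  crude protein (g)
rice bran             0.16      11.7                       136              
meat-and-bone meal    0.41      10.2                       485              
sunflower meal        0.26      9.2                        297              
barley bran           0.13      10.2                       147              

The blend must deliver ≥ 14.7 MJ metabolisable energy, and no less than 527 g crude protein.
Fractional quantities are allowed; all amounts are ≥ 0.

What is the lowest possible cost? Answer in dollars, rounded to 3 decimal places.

Let x1 = kg of rice bran, x2 = kg of meat-and-bone meal, x3 = kg of sunflower meal, x4 = kg of barley bran.
min 0.16x1 + 0.41x2 + 0.26x3 + 0.13x4 s.t.:
  11.7x1 + 10.2x2 + 9.2x3 + 10.2x4 ≥ 14.7   (metabolisable energy)
  136x1 + 485x2 + 297x3 + 147x4 ≥ 527   (crude protein)
  x1, x2, x3, x4 ≥ 0.
The minimum-cost mix takes nothing from rice bran, sunflower meal — only meat-and-bone meal, barley bran. The metabolisable energy and crude protein requirements are met with equality.
That vertex is x2 = 0.9324, x4 = 0.5088.
Total cost: 0.41·0.9324 + 0.13·0.5088 = 0.44843.

$0.448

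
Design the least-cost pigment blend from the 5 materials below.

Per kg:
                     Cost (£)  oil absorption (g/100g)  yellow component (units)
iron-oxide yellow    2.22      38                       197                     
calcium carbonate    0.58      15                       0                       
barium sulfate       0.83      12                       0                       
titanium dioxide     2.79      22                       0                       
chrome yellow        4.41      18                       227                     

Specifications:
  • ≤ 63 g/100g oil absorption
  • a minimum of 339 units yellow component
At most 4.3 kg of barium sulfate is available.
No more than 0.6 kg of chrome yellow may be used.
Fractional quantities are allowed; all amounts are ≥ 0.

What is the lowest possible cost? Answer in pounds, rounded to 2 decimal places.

£3.99

Treat it as an LP. Let x1 = kg of iron-oxide yellow, x2 = kg of calcium carbonate, x3 = kg of barium sulfate, x4 = kg of titanium dioxide, x5 = kg of chrome yellow.
Minimise 2.22x1 + 0.58x2 + 0.83x3 + 2.79x4 + 4.41x5 subject to:
  38x1 + 15x2 + 12x3 + 22x4 + 18x5 ≤ 63   (oil absorption)
  197x1 + 227x5 ≥ 339   (yellow component)
  x3 ≤ 4.3
  x5 ≤ 0.6
  x1, x2, x3, x4, x5 ≥ 0.
The optimal basis is {iron-oxide yellow, chrome yellow}; calcium carbonate, barium sulfate, titanium dioxide drop out. Binding constraints: oil absorption and yellow component.
Solving gives x1 = 1.614, x5 = 0.09272.
Objective = 2.22·1.614 + 4.41·0.09272 = 3.9920.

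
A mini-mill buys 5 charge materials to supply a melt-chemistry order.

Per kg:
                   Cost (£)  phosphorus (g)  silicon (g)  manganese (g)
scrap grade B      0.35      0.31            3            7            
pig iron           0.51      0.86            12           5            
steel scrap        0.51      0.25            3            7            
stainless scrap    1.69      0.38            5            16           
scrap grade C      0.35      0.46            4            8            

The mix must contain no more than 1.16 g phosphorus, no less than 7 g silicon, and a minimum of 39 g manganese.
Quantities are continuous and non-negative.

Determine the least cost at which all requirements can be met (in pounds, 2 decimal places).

This is a linear program. Let x1 = kg of scrap grade B, x2 = kg of pig iron, x3 = kg of steel scrap, x4 = kg of stainless scrap, x5 = kg of scrap grade C.
min 0.35x1 + 0.51x2 + 0.51x3 + 1.69x4 + 0.35x5 subject to:
  0.31x1 + 0.86x2 + 0.25x3 + 0.38x4 + 0.46x5 ≤ 1.16   (phosphorus)
  3x1 + 12x2 + 3x3 + 5x4 + 4x5 ≥ 7   (silicon)
  7x1 + 5x2 + 7x3 + 16x4 + 8x5 ≥ 39   (manganese)
  x1, x2, x3, x4, x5 ≥ 0.
The optimal basis is {steel scrap, stainless scrap}; scrap grade B, pig iron, scrap grade C drop out. The phosphorus and manganese requirements are met with equality.
Optimal quantities: steel scrap = 2.791 kg, stainless scrap = 1.216 kg.
Cost = 0.51·2.791 + 1.69·1.216 = 3.4785.

£3.48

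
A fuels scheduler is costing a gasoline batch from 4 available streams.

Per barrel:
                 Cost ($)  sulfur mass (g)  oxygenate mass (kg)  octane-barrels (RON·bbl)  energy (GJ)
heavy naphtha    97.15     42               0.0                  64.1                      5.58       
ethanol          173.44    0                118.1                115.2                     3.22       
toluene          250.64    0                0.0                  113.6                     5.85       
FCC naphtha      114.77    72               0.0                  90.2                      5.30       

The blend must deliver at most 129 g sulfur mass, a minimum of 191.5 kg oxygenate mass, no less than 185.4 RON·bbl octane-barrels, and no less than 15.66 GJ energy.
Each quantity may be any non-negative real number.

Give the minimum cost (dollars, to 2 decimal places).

Let x1 = barrels of heavy naphtha, x2 = barrels of ethanol, x3 = barrels of toluene, x4 = barrels of FCC naphtha.
min 97.15x1 + 173.44x2 + 250.64x3 + 114.77x4 with:
  42x1 + 72x4 ≤ 129   (sulfur mass)
  118.1x2 ≥ 191.5   (oxygenate mass)
  64.1x1 + 115.2x2 + 113.6x3 + 90.2x4 ≥ 185.4   (octane-barrels)
  5.58x1 + 3.22x2 + 5.85x3 + 5.3x4 ≥ 15.66   (energy)
  x1, x2, x3, x4 ≥ 0.
At the optimum only heavy naphtha, ethanol are positive (toluene, FCC naphtha = 0). Binding constraints: oxygenate mass and energy.
So heavy naphtha = 1.87074 barrels, ethanol = 1.62151 barrels.
Cost = 97.15·1.87074 + 173.44·1.62151 = 462.9771.

$462.98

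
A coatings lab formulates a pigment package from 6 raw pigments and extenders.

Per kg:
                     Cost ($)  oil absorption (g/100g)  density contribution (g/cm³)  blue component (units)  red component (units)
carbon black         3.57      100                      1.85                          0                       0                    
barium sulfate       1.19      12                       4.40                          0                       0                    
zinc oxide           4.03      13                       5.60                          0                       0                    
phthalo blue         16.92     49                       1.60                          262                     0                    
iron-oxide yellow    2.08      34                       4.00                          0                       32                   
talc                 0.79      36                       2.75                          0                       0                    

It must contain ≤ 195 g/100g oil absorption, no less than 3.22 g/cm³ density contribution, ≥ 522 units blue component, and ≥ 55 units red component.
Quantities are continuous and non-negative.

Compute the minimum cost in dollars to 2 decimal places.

$37.29

Let x1 = kg of carbon black, x2 = kg of barium sulfate, x3 = kg of zinc oxide, x4 = kg of phthalo blue, x5 = kg of iron-oxide yellow, x6 = kg of talc.
Minimise 3.57x1 + 1.19x2 + 4.03x3 + 16.92x4 + 2.08x5 + 0.79x6 s.t.:
  100x1 + 12x2 + 13x3 + 49x4 + 34x5 + 36x6 ≤ 195   (oil absorption)
  1.85x1 + 4.4x2 + 5.6x3 + 1.6x4 + 4x5 + 2.75x6 ≥ 3.22   (density contribution)
  262x4 ≥ 522   (blue component)
  32x5 ≥ 55   (red component)
  x1, x2, x3, x4, x5, x6 ≥ 0.
The cheapest feasible vertex uses only phthalo blue, iron-oxide yellow; carbon black, barium sulfate, zinc oxide, talc are not used. There the blue component and red component constraints are tight.
Optimal quantities: phthalo blue = 1.9924 kg, iron-oxide yellow = 1.7188 kg.
Cost = 16.92·1.9924 + 2.08·1.7188 = 37.2865.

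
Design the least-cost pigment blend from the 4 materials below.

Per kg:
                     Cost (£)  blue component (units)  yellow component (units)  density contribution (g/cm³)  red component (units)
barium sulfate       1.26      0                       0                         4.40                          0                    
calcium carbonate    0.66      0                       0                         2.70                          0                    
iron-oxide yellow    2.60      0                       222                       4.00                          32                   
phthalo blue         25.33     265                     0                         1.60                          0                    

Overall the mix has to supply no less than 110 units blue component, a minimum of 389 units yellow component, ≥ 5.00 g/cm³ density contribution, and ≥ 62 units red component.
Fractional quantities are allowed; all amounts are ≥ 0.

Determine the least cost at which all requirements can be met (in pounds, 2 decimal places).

£15.55

This is a linear program. Let x1 = kg of barium sulfate, x2 = kg of calcium carbonate, x3 = kg of iron-oxide yellow, x4 = kg of phthalo blue.
min 1.26x1 + 0.66x2 + 2.6x3 + 25.33x4 s.t.:
  265x4 ≥ 110   (blue component)
  222x3 ≥ 389   (yellow component)
  4.4x1 + 2.7x2 + 4x3 + 1.6x4 ≥ 5   (density contribution)
  32x3 ≥ 62   (red component)
  x1, x2, x3, x4 ≥ 0.
The minimum-cost mix takes nothing from barium sulfate, calcium carbonate — only iron-oxide yellow, phthalo blue. There the blue component and red component constraints are tight.
Solving gives x3 = 1.938, x4 = 0.4151.
Objective = 2.6·1.938 + 25.33·0.4151 = 15.5533.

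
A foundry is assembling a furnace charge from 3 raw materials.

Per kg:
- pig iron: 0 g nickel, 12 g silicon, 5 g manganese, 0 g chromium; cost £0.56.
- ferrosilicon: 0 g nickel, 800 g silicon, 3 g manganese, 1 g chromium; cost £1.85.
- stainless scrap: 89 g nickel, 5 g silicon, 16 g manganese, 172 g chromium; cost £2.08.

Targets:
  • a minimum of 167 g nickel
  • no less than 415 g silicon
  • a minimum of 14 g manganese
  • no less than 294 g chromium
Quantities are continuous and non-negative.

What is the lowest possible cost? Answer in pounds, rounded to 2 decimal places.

Let x1 = kg of pig iron, x2 = kg of ferrosilicon, x3 = kg of stainless scrap.
Minimize 0.56x1 + 1.85x2 + 2.08x3 subject to:
  89x3 ≥ 167   (nickel)
  12x1 + 800x2 + 5x3 ≥ 415   (silicon)
  5x1 + 3x2 + 16x3 ≥ 14   (manganese)
  1x2 + 172x3 ≥ 294   (chromium)
  x1, x2, x3 ≥ 0.
The optimal basis is {ferrosilicon, stainless scrap}; pig iron drops out. Binding constraints: nickel and silicon.
Optimal quantities: ferrosilicon = 0.507 kg, stainless scrap = 1.876 kg.
Hence cost = 1.85·0.507 + 2.08·1.876 = £4.8400.

£4.84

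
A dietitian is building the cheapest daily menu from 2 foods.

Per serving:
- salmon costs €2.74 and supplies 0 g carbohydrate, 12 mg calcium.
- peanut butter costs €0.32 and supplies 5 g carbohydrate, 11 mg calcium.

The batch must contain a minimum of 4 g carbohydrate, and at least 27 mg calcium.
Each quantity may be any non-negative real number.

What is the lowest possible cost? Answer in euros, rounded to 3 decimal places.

€0.785

Let x1 = servings of salmon, x2 = servings of peanut butter.
min 2.74x1 + 0.32x2 subject to:
  5x2 ≥ 4   (carbohydrate)
  12x1 + 11x2 ≥ 27   (calcium)
  x1, x2 ≥ 0.
At the optimum only peanut butter is positive (salmon = 0). The calcium requirement is met with equality.
That vertex is x2 = 2.4545.
Objective = 0.32·2.4545 = 0.78544.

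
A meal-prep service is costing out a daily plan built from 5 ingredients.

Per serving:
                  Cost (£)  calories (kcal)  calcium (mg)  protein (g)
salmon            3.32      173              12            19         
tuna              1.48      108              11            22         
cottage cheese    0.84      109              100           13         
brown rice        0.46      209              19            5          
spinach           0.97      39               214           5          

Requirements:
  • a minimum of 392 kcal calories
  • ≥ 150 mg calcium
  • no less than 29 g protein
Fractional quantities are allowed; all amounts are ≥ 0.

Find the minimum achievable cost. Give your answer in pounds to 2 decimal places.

£2.00

Set it up as a linear program. Let x1 = servings of salmon, x2 = servings of tuna, x3 = servings of cottage cheese, x4 = servings of brown rice, x5 = servings of spinach.
Minimise 3.32x1 + 1.48x2 + 0.84x3 + 0.46x4 + 0.97x5 subject to:
  173x1 + 108x2 + 109x3 + 209x4 + 39x5 ≥ 392   (calories)
  12x1 + 11x2 + 100x3 + 19x4 + 214x5 ≥ 150   (calcium)
  19x1 + 22x2 + 13x3 + 5x4 + 5x5 ≥ 29   (protein)
  x1, x2, x3, x4, x5 ≥ 0.
The cheapest feasible vertex uses only cottage cheese, brown rice; salmon, tuna, spinach are not used. The calories and protein requirements are met with equality.
Optimal quantities: cottage cheese = 1.888 servings, brown rice = 0.8909 servings.
Cost = 0.84·1.888 + 0.46·0.8909 = 1.9957.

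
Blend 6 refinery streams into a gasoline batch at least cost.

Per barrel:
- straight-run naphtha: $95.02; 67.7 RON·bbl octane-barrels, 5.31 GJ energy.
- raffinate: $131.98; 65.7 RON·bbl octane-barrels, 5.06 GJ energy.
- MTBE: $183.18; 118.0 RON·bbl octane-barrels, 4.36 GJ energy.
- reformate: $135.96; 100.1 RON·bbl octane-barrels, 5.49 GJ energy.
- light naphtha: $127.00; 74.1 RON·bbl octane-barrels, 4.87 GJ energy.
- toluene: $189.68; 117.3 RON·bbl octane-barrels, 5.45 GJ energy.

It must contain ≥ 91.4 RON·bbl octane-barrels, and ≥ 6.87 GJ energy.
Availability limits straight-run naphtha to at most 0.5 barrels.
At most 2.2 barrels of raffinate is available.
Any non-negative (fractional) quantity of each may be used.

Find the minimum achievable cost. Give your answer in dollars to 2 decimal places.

$151.89

Let x1 = barrels of straight-run naphtha, x2 = barrels of raffinate, x3 = barrels of MTBE, x4 = barrels of reformate, x5 = barrels of light naphtha, x6 = barrels of toluene.
Minimize 95.02x1 + 131.98x2 + 183.18x3 + 135.96x4 + 127x5 + 189.68x6 subject to:
  67.7x1 + 65.7x2 + 118x3 + 100.1x4 + 74.1x5 + 117.3x6 ≥ 91.4   (octane-barrels)
  5.31x1 + 5.06x2 + 4.36x3 + 5.49x4 + 4.87x5 + 5.45x6 ≥ 6.87   (energy)
  x1 ≤ 0.5
  x2 ≤ 2.2
  x1, x2, x3, x4, x5, x6 ≥ 0.
The minimum-cost mix takes nothing from raffinate, MTBE, light naphtha, toluene — only straight-run naphtha, reformate. The energy and the straight-run naphtha cap requirements are met with equality.
Solving gives x1 = 0.5, x4 = 0.76776.
Total cost: 95.02·0.5 + 135.96·0.76776 = 151.8946.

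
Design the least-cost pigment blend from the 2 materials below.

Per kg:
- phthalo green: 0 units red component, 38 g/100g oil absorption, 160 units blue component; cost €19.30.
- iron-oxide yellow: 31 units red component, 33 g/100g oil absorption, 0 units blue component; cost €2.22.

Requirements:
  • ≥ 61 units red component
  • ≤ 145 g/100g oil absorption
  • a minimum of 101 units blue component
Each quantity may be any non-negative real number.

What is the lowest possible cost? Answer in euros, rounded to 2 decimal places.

€16.55

Let x1 = kg of phthalo green, x2 = kg of iron-oxide yellow.
Minimize 19.3x1 + 2.22x2 subject to:
  31x2 ≥ 61   (red component)
  38x1 + 33x2 ≤ 145   (oil absorption)
  160x1 ≥ 101   (blue component)
  x1, x2 ≥ 0.
Both inputs are positive at the optimum. The red component and blue component requirements are met with equality.
Optimal quantities: phthalo green = 0.6312 kg, iron-oxide yellow = 1.968 kg.
Hence cost = 19.3·0.6312 + 2.22·1.968 = €16.5511.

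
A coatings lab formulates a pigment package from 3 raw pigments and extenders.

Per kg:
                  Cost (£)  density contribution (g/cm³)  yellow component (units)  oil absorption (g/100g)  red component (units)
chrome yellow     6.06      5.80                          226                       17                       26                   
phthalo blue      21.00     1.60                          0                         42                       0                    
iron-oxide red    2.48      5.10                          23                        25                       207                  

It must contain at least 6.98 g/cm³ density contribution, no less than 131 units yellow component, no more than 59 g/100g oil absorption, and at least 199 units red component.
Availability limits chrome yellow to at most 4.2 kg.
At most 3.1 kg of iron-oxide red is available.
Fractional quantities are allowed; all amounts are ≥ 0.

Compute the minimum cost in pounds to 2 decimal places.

£5.19

Treat it as an LP. Let x1 = kg of chrome yellow, x2 = kg of phthalo blue, x3 = kg of iron-oxide red.
Minimise 6.06x1 + 21x2 + 2.48x3 subject to:
  5.8x1 + 1.6x2 + 5.1x3 ≥ 6.98   (density contribution)
  226x1 + 23x3 ≥ 131   (yellow component)
  17x1 + 42x2 + 25x3 ≤ 59   (oil absorption)
  26x1 + 207x3 ≥ 199   (red component)
  x1 ≤ 4.2
  x3 ≤ 3.1
  x1, x2, x3 ≥ 0.
At the optimum only chrome yellow, iron-oxide red are positive (phthalo blue = 0). Binding constraints: yellow component and red component.
Optimal quantities: chrome yellow = 0.488 kg, iron-oxide red = 0.9001 kg.
Objective = 6.06·0.488 + 2.48·0.9001 = 5.1895.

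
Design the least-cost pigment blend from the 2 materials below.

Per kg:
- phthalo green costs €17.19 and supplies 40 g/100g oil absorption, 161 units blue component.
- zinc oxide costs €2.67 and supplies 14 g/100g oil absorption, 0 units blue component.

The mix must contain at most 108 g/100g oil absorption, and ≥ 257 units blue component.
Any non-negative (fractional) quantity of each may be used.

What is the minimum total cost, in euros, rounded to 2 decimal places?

€27.44

Let x1 = kg of phthalo green, x2 = kg of zinc oxide.
min 17.19x1 + 2.67x2 with:
  40x1 + 14x2 ≤ 108   (oil absorption)
  161x1 ≥ 257   (blue component)
  x1, x2 ≥ 0.
At the optimum only phthalo green is positive (zinc oxide = 0). The blue component requirement is met with equality.
Solving gives x1 = 1.596.
Total cost: 17.19·1.596 = 27.4352.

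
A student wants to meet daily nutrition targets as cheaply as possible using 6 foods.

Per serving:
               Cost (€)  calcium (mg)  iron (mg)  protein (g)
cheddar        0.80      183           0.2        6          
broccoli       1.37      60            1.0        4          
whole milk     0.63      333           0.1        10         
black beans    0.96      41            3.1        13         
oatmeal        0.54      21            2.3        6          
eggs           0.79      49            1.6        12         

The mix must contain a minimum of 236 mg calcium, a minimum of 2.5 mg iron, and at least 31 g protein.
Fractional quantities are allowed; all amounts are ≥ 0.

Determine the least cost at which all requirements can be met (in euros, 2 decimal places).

Let x1 = servings of cheddar, x2 = servings of broccoli, x3 = servings of whole milk, x4 = servings of black beans, x5 = servings of oatmeal, x6 = servings of eggs.
min 0.8x1 + 1.37x2 + 0.63x3 + 0.96x4 + 0.54x5 + 0.79x6 subject to:
  183x1 + 60x2 + 333x3 + 41x4 + 21x5 + 49x6 ≥ 236   (calcium)
  0.2x1 + 1x2 + 0.1x3 + 3.1x4 + 2.3x5 + 1.6x6 ≥ 2.5   (iron)
  6x1 + 4x2 + 10x3 + 13x4 + 6x5 + 12x6 ≥ 31   (protein)
  x1, x2, x3, x4, x5, x6 ≥ 0.
The cheapest feasible vertex uses only whole milk, eggs; cheddar, broccoli, black beans, oatmeal are not used. Binding constraints: iron and protein.
Optimal quantities: whole milk = 1.324 servings, eggs = 1.48 servings.
Objective = 0.63·1.324 + 0.79·1.48 = 2.0033.

€2.00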